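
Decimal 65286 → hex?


Divide by 16 repeatedly:
65286 ÷ 16 = 4080 remainder 6 (6)
4080 ÷ 16 = 255 remainder 0 (0)
255 ÷ 16 = 15 remainder 15 (F)
15 ÷ 16 = 0 remainder 15 (F)
Reading remainders bottom-up:
= 0xFF06


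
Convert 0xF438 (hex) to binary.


Each hex digit → 4 binary bits:
  F = 1111
  4 = 0100
  3 = 0011
  8 = 1000
Concatenate: 1111 0100 0011 1000
= 1111010000111000


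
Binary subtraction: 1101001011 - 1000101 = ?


Align and subtract column by column (LSB to MSB, borrowing when needed):
  1101001011
- 0001000101
  ----------
  col 0: (1 - 0 borrow-in) - 1 → 1 - 1 = 0, borrow out 0
  col 1: (1 - 0 borrow-in) - 0 → 1 - 0 = 1, borrow out 0
  col 2: (0 - 0 borrow-in) - 1 → borrow from next column: (0+2) - 1 = 1, borrow out 1
  col 3: (1 - 1 borrow-in) - 0 → 0 - 0 = 0, borrow out 0
  col 4: (0 - 0 borrow-in) - 0 → 0 - 0 = 0, borrow out 0
  col 5: (0 - 0 borrow-in) - 0 → 0 - 0 = 0, borrow out 0
  col 6: (1 - 0 borrow-in) - 1 → 1 - 1 = 0, borrow out 0
  col 7: (0 - 0 borrow-in) - 0 → 0 - 0 = 0, borrow out 0
  col 8: (1 - 0 borrow-in) - 0 → 1 - 0 = 1, borrow out 0
  col 9: (1 - 0 borrow-in) - 0 → 1 - 0 = 1, borrow out 0
Reading bits MSB→LSB: 1100000110
Strip leading zeros: 1100000110
= 1100000110


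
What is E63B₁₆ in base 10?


Positional values:
Position 0: B × 16^0 = 11 × 1 = 11
Position 1: 3 × 16^1 = 3 × 16 = 48
Position 2: 6 × 16^2 = 6 × 256 = 1536
Position 3: E × 16^3 = 14 × 4096 = 57344
Sum = 11 + 48 + 1536 + 57344
= 58939


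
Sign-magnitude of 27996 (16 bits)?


Sign bit: 0 (positive)
Magnitude: 27996 = 110110101011100
= 0110110101011100


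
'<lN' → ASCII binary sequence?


String: '<lN'  (3 characters)
Per-character ASCII lookup:
  '<': special character: '<' = 60 → 111100
  'l': lowercase starts at 97: 'l' = 97 + 11 = 108 → 1101100
  'N': uppercase starts at 65: 'N' = 65 + 13 = 78 → 1001110
= 111100 1101100 1001110


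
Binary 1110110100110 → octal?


Group into 3-bit groups: 001110110100110
  001 = 1
  110 = 6
  110 = 6
  100 = 4
  110 = 6
= 0o16646


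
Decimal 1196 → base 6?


Divide by 6 repeatedly:
1196 ÷ 6 = 199 remainder 2
199 ÷ 6 = 33 remainder 1
33 ÷ 6 = 5 remainder 3
5 ÷ 6 = 0 remainder 5
Reading remainders bottom-up:
= 5312


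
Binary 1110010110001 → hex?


Group into 4-bit nibbles: 0001110010110001
  0001 = 1
  1100 = C
  1011 = B
  0001 = 1
= 0x1CB1


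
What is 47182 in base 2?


Divide by 2 repeatedly:
47182 ÷ 2 = 23591 remainder 0
23591 ÷ 2 = 11795 remainder 1
11795 ÷ 2 = 5897 remainder 1
5897 ÷ 2 = 2948 remainder 1
2948 ÷ 2 = 1474 remainder 0
1474 ÷ 2 = 737 remainder 0
737 ÷ 2 = 368 remainder 1
368 ÷ 2 = 184 remainder 0
184 ÷ 2 = 92 remainder 0
92 ÷ 2 = 46 remainder 0
46 ÷ 2 = 23 remainder 0
23 ÷ 2 = 11 remainder 1
11 ÷ 2 = 5 remainder 1
5 ÷ 2 = 2 remainder 1
2 ÷ 2 = 1 remainder 0
1 ÷ 2 = 0 remainder 1
Reading remainders bottom-up:
= 1011100001001110


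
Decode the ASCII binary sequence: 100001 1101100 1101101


Codes (binary): 100001 1101100 1101101
Per-code ASCII lookup:
  100001 = 33  (special character) → '!'
  1101100 = 108  (range 97-122: lowercase, 108 - 97 = 11) → 'l'
  1101101 = 109  (range 97-122: lowercase, 109 - 97 = 12) → 'm'
= '!lm'


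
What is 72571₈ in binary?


Each octal digit → 3 binary bits:
  7 = 111
  2 = 010
  5 = 101
  7 = 111
  1 = 001
Concatenate: 111 010 101 111 001
= 111010101111001


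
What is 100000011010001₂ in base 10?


Positional values:
Bit 0: 1 × 2^0 = 1
Bit 4: 1 × 2^4 = 16
Bit 6: 1 × 2^6 = 64
Bit 7: 1 × 2^7 = 128
Bit 14: 1 × 2^14 = 16384
Sum = 1 + 16 + 64 + 128 + 16384
= 16593


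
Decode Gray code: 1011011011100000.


Gray code: 1011011011100000
MSB stays the same: 1
Each subsequent bit = prev_binary XOR current_gray:
  B[1] = 1 XOR 0 = 1
  B[2] = 1 XOR 1 = 0
  B[3] = 0 XOR 1 = 1
  B[4] = 1 XOR 0 = 1
  B[5] = 1 XOR 1 = 0
  B[6] = 0 XOR 1 = 1
  B[7] = 1 XOR 0 = 1
  B[8] = 1 XOR 1 = 0
  B[9] = 0 XOR 1 = 1
  B[10] = 1 XOR 1 = 0
  B[11] = 0 XOR 0 = 0
  B[12] = 0 XOR 0 = 0
  B[13] = 0 XOR 0 = 0
  B[14] = 0 XOR 0 = 0
  B[15] = 0 XOR 0 = 0
= 1101101101000000 (56128 decimal)


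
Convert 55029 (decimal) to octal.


Divide by 8 repeatedly:
55029 ÷ 8 = 6878 remainder 5
6878 ÷ 8 = 859 remainder 6
859 ÷ 8 = 107 remainder 3
107 ÷ 8 = 13 remainder 3
13 ÷ 8 = 1 remainder 5
1 ÷ 8 = 0 remainder 1
Reading remainders bottom-up:
= 0o153365


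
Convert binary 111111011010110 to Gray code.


Binary: 111111011010110
Gray code: G = B XOR (B >> 1)
B >> 1 = 011111101101011
111111011010110 XOR 011111101101011:
  1 XOR 0 = 1
  1 XOR 1 = 0
  1 XOR 1 = 0
  1 XOR 1 = 0
  1 XOR 1 = 0
  1 XOR 1 = 0
  0 XOR 1 = 1
  1 XOR 0 = 1
  1 XOR 1 = 0
  0 XOR 1 = 1
  1 XOR 0 = 1
  0 XOR 1 = 1
  1 XOR 0 = 1
  1 XOR 1 = 0
  0 XOR 1 = 1
= 100000110111101


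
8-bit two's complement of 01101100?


Original: 01101100
Step 1 - Invert all bits: 10010011
Step 2 - Add 1: 10010011 + 1
= 10010100 (represents -108)


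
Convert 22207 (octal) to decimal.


Positional values:
Position 0: 7 × 8^0 = 7
Position 1: 0 × 8^1 = 0
Position 2: 2 × 8^2 = 128
Position 3: 2 × 8^3 = 1024
Position 4: 2 × 8^4 = 8192
Sum = 7 + 0 + 128 + 1024 + 8192
= 9351


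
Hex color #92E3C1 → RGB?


Hex: #92E3C1
R = 92₁₆ = 146
G = E3₁₆ = 227
B = C1₁₆ = 193
= RGB(146, 227, 193)


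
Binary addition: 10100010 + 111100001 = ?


Align and add column by column (LSB to MSB, carry propagating):
  0010100010
+ 0111100001
  ----------
  col 0: 0 + 1 + 0 (carry in) = 1 → bit 1, carry out 0
  col 1: 1 + 0 + 0 (carry in) = 1 → bit 1, carry out 0
  col 2: 0 + 0 + 0 (carry in) = 0 → bit 0, carry out 0
  col 3: 0 + 0 + 0 (carry in) = 0 → bit 0, carry out 0
  col 4: 0 + 0 + 0 (carry in) = 0 → bit 0, carry out 0
  col 5: 1 + 1 + 0 (carry in) = 2 → bit 0, carry out 1
  col 6: 0 + 1 + 1 (carry in) = 2 → bit 0, carry out 1
  col 7: 1 + 1 + 1 (carry in) = 3 → bit 1, carry out 1
  col 8: 0 + 1 + 1 (carry in) = 2 → bit 0, carry out 1
  col 9: 0 + 0 + 1 (carry in) = 1 → bit 1, carry out 0
Reading bits MSB→LSB: 1010000011
Strip leading zeros: 1010000011
= 1010000011


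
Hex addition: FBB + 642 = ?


Align and add column by column (LSB to MSB, each column mod 16 with carry):
  0FBB
+ 0642
  ----
  col 0: B(11) + 2(2) + 0 (carry in) = 13 → D(13), carry out 0
  col 1: B(11) + 4(4) + 0 (carry in) = 15 → F(15), carry out 0
  col 2: F(15) + 6(6) + 0 (carry in) = 21 → 5(5), carry out 1
  col 3: 0(0) + 0(0) + 1 (carry in) = 1 → 1(1), carry out 0
Reading digits MSB→LSB: 15FD
Strip leading zeros: 15FD
= 0x15FD


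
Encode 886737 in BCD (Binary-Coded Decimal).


Each digit → 4-bit binary:
  8 → 1000
  8 → 1000
  6 → 0110
  7 → 0111
  3 → 0011
  7 → 0111
= 1000 1000 0110 0111 0011 0111


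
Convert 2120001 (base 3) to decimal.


Positional values (base 3):
  1 × 3^0 = 1 × 1 = 1
  0 × 3^1 = 0 × 3 = 0
  0 × 3^2 = 0 × 9 = 0
  0 × 3^3 = 0 × 27 = 0
  2 × 3^4 = 2 × 81 = 162
  1 × 3^5 = 1 × 243 = 243
  2 × 3^6 = 2 × 729 = 1458
Sum = 1 + 0 + 0 + 0 + 162 + 243 + 1458
= 1864


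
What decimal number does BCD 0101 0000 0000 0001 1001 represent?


Each 4-bit group → digit:
  0101 → 5
  0000 → 0
  0000 → 0
  0001 → 1
  1001 → 9
= 50019


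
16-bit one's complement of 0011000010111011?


Original: 0011000010111011
Invert all bits:
  bit 0: 0 → 1
  bit 1: 0 → 1
  bit 2: 1 → 0
  bit 3: 1 → 0
  bit 4: 0 → 1
  bit 5: 0 → 1
  bit 6: 0 → 1
  bit 7: 0 → 1
  bit 8: 1 → 0
  bit 9: 0 → 1
  bit 10: 1 → 0
  bit 11: 1 → 0
  bit 12: 1 → 0
  bit 13: 0 → 1
  bit 14: 1 → 0
  bit 15: 1 → 0
= 1100111101000100


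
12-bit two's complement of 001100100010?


Original: 001100100010
Step 1 - Invert all bits: 110011011101
Step 2 - Add 1: 110011011101 + 1
= 110011011110 (represents -802)


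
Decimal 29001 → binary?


Divide by 2 repeatedly:
29001 ÷ 2 = 14500 remainder 1
14500 ÷ 2 = 7250 remainder 0
7250 ÷ 2 = 3625 remainder 0
3625 ÷ 2 = 1812 remainder 1
1812 ÷ 2 = 906 remainder 0
906 ÷ 2 = 453 remainder 0
453 ÷ 2 = 226 remainder 1
226 ÷ 2 = 113 remainder 0
113 ÷ 2 = 56 remainder 1
56 ÷ 2 = 28 remainder 0
28 ÷ 2 = 14 remainder 0
14 ÷ 2 = 7 remainder 0
7 ÷ 2 = 3 remainder 1
3 ÷ 2 = 1 remainder 1
1 ÷ 2 = 0 remainder 1
Reading remainders bottom-up:
= 111000101001001


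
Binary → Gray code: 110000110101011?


Binary: 110000110101011
Gray code: G = B XOR (B >> 1)
B >> 1 = 011000011010101
110000110101011 XOR 011000011010101:
  1 XOR 0 = 1
  1 XOR 1 = 0
  0 XOR 1 = 1
  0 XOR 0 = 0
  0 XOR 0 = 0
  0 XOR 0 = 0
  1 XOR 0 = 1
  1 XOR 1 = 0
  0 XOR 1 = 1
  1 XOR 0 = 1
  0 XOR 1 = 1
  1 XOR 0 = 1
  0 XOR 1 = 1
  1 XOR 0 = 1
  1 XOR 1 = 0
= 101000101111110


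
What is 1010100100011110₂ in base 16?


Group into 4-bit nibbles: 1010100100011110
  1010 = A
  1001 = 9
  0001 = 1
  1110 = E
= 0xA91E


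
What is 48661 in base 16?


Divide by 16 repeatedly:
48661 ÷ 16 = 3041 remainder 5 (5)
3041 ÷ 16 = 190 remainder 1 (1)
190 ÷ 16 = 11 remainder 14 (E)
11 ÷ 16 = 0 remainder 11 (B)
Reading remainders bottom-up:
= 0xBE15


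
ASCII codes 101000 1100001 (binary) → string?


Codes (binary): 101000 1100001
Per-code ASCII lookup:
  101000 = 40  (special character) → '('
  1100001 = 97  (range 97-122: lowercase, 97 - 97 = 0) → 'a'
= '(a'


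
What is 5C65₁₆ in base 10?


Positional values:
Position 0: 5 × 16^0 = 5 × 1 = 5
Position 1: 6 × 16^1 = 6 × 16 = 96
Position 2: C × 16^2 = 12 × 256 = 3072
Position 3: 5 × 16^3 = 5 × 4096 = 20480
Sum = 5 + 96 + 3072 + 20480
= 23653


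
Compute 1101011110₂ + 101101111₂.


Align and add column by column (LSB to MSB, carry propagating):
  01101011110
+ 00101101111
  -----------
  col 0: 0 + 1 + 0 (carry in) = 1 → bit 1, carry out 0
  col 1: 1 + 1 + 0 (carry in) = 2 → bit 0, carry out 1
  col 2: 1 + 1 + 1 (carry in) = 3 → bit 1, carry out 1
  col 3: 1 + 1 + 1 (carry in) = 3 → bit 1, carry out 1
  col 4: 1 + 0 + 1 (carry in) = 2 → bit 0, carry out 1
  col 5: 0 + 1 + 1 (carry in) = 2 → bit 0, carry out 1
  col 6: 1 + 1 + 1 (carry in) = 3 → bit 1, carry out 1
  col 7: 0 + 0 + 1 (carry in) = 1 → bit 1, carry out 0
  col 8: 1 + 1 + 0 (carry in) = 2 → bit 0, carry out 1
  col 9: 1 + 0 + 1 (carry in) = 2 → bit 0, carry out 1
  col 10: 0 + 0 + 1 (carry in) = 1 → bit 1, carry out 0
Reading bits MSB→LSB: 10011001101
Strip leading zeros: 10011001101
= 10011001101


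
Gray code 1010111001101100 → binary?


Gray code: 1010111001101100
MSB stays the same: 1
Each subsequent bit = prev_binary XOR current_gray:
  B[1] = 1 XOR 0 = 1
  B[2] = 1 XOR 1 = 0
  B[3] = 0 XOR 0 = 0
  B[4] = 0 XOR 1 = 1
  B[5] = 1 XOR 1 = 0
  B[6] = 0 XOR 1 = 1
  B[7] = 1 XOR 0 = 1
  B[8] = 1 XOR 0 = 1
  B[9] = 1 XOR 1 = 0
  B[10] = 0 XOR 1 = 1
  B[11] = 1 XOR 0 = 1
  B[12] = 1 XOR 1 = 0
  B[13] = 0 XOR 1 = 1
  B[14] = 1 XOR 0 = 1
  B[15] = 1 XOR 0 = 1
= 1100101110110111 (52151 decimal)


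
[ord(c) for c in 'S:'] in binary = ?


String: 'S:'  (2 characters)
Per-character ASCII lookup:
  'S': uppercase starts at 65: 'S' = 65 + 18 = 83 → 1010011
  ':': special character: ':' = 58 → 111010
= 1010011 111010


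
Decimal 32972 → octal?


Divide by 8 repeatedly:
32972 ÷ 8 = 4121 remainder 4
4121 ÷ 8 = 515 remainder 1
515 ÷ 8 = 64 remainder 3
64 ÷ 8 = 8 remainder 0
8 ÷ 8 = 1 remainder 0
1 ÷ 8 = 0 remainder 1
Reading remainders bottom-up:
= 0o100314


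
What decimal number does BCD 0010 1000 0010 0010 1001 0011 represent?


Each 4-bit group → digit:
  0010 → 2
  1000 → 8
  0010 → 2
  0010 → 2
  1001 → 9
  0011 → 3
= 282293


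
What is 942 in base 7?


Divide by 7 repeatedly:
942 ÷ 7 = 134 remainder 4
134 ÷ 7 = 19 remainder 1
19 ÷ 7 = 2 remainder 5
2 ÷ 7 = 0 remainder 2
Reading remainders bottom-up:
= 2514


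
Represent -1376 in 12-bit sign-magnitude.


Sign bit: 1 (negative)
Magnitude: 1376 = 10101100000
= 110101100000


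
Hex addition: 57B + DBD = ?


Align and add column by column (LSB to MSB, each column mod 16 with carry):
  057B
+ 0DBD
  ----
  col 0: B(11) + D(13) + 0 (carry in) = 24 → 8(8), carry out 1
  col 1: 7(7) + B(11) + 1 (carry in) = 19 → 3(3), carry out 1
  col 2: 5(5) + D(13) + 1 (carry in) = 19 → 3(3), carry out 1
  col 3: 0(0) + 0(0) + 1 (carry in) = 1 → 1(1), carry out 0
Reading digits MSB→LSB: 1338
Strip leading zeros: 1338
= 0x1338


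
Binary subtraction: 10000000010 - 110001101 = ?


Align and subtract column by column (LSB to MSB, borrowing when needed):
  10000000010
- 00110001101
  -----------
  col 0: (0 - 0 borrow-in) - 1 → borrow from next column: (0+2) - 1 = 1, borrow out 1
  col 1: (1 - 1 borrow-in) - 0 → 0 - 0 = 0, borrow out 0
  col 2: (0 - 0 borrow-in) - 1 → borrow from next column: (0+2) - 1 = 1, borrow out 1
  col 3: (0 - 1 borrow-in) - 1 → borrow from next column: (-1+2) - 1 = 0, borrow out 1
  col 4: (0 - 1 borrow-in) - 0 → borrow from next column: (-1+2) - 0 = 1, borrow out 1
  col 5: (0 - 1 borrow-in) - 0 → borrow from next column: (-1+2) - 0 = 1, borrow out 1
  col 6: (0 - 1 borrow-in) - 0 → borrow from next column: (-1+2) - 0 = 1, borrow out 1
  col 7: (0 - 1 borrow-in) - 1 → borrow from next column: (-1+2) - 1 = 0, borrow out 1
  col 8: (0 - 1 borrow-in) - 1 → borrow from next column: (-1+2) - 1 = 0, borrow out 1
  col 9: (0 - 1 borrow-in) - 0 → borrow from next column: (-1+2) - 0 = 1, borrow out 1
  col 10: (1 - 1 borrow-in) - 0 → 0 - 0 = 0, borrow out 0
Reading bits MSB→LSB: 01001110101
Strip leading zeros: 1001110101
= 1001110101


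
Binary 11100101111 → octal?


Group into 3-bit groups: 011100101111
  011 = 3
  100 = 4
  101 = 5
  111 = 7
= 0o3457


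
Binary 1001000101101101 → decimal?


Positional values:
Bit 0: 1 × 2^0 = 1
Bit 2: 1 × 2^2 = 4
Bit 3: 1 × 2^3 = 8
Bit 5: 1 × 2^5 = 32
Bit 6: 1 × 2^6 = 64
Bit 8: 1 × 2^8 = 256
Bit 12: 1 × 2^12 = 4096
Bit 15: 1 × 2^15 = 32768
Sum = 1 + 4 + 8 + 32 + 64 + 256 + 4096 + 32768
= 37229


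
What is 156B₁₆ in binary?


Each hex digit → 4 binary bits:
  1 = 0001
  5 = 0101
  6 = 0110
  B = 1011
Concatenate: 0001 0101 0110 1011
= 0001010101101011


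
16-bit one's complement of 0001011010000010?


Original: 0001011010000010
Invert all bits:
  bit 0: 0 → 1
  bit 1: 0 → 1
  bit 2: 0 → 1
  bit 3: 1 → 0
  bit 4: 0 → 1
  bit 5: 1 → 0
  bit 6: 1 → 0
  bit 7: 0 → 1
  bit 8: 1 → 0
  bit 9: 0 → 1
  bit 10: 0 → 1
  bit 11: 0 → 1
  bit 12: 0 → 1
  bit 13: 0 → 1
  bit 14: 1 → 0
  bit 15: 0 → 1
= 1110100101111101


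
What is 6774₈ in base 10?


Positional values:
Position 0: 4 × 8^0 = 4
Position 1: 7 × 8^1 = 56
Position 2: 7 × 8^2 = 448
Position 3: 6 × 8^3 = 3072
Sum = 4 + 56 + 448 + 3072
= 3580


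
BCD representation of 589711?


Each digit → 4-bit binary:
  5 → 0101
  8 → 1000
  9 → 1001
  7 → 0111
  1 → 0001
  1 → 0001
= 0101 1000 1001 0111 0001 0001


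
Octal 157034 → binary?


Each octal digit → 3 binary bits:
  1 = 001
  5 = 101
  7 = 111
  0 = 000
  3 = 011
  4 = 100
Concatenate: 001 101 111 000 011 100
= 001101111000011100


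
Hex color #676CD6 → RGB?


Hex: #676CD6
R = 67₁₆ = 103
G = 6C₁₆ = 108
B = D6₁₆ = 214
= RGB(103, 108, 214)


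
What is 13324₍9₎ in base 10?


Positional values (base 9):
  4 × 9^0 = 4 × 1 = 4
  2 × 9^1 = 2 × 9 = 18
  3 × 9^2 = 3 × 81 = 243
  3 × 9^3 = 3 × 729 = 2187
  1 × 9^4 = 1 × 6561 = 6561
Sum = 4 + 18 + 243 + 2187 + 6561
= 9013


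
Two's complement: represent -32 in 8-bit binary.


Original: 00100000
Step 1 - Invert all bits: 11011111
Step 2 - Add 1: 11011111 + 1
= 11100000 (represents -32)


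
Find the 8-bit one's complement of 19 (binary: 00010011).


Original: 00010011
Invert all bits:
  bit 0: 0 → 1
  bit 1: 0 → 1
  bit 2: 0 → 1
  bit 3: 1 → 0
  bit 4: 0 → 1
  bit 5: 0 → 1
  bit 6: 1 → 0
  bit 7: 1 → 0
= 11101100


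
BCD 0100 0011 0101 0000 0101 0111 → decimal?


Each 4-bit group → digit:
  0100 → 4
  0011 → 3
  0101 → 5
  0000 → 0
  0101 → 5
  0111 → 7
= 435057


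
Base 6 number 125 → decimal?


Positional values (base 6):
  5 × 6^0 = 5 × 1 = 5
  2 × 6^1 = 2 × 6 = 12
  1 × 6^2 = 1 × 36 = 36
Sum = 5 + 12 + 36
= 53


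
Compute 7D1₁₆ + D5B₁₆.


Align and add column by column (LSB to MSB, each column mod 16 with carry):
  07D1
+ 0D5B
  ----
  col 0: 1(1) + B(11) + 0 (carry in) = 12 → C(12), carry out 0
  col 1: D(13) + 5(5) + 0 (carry in) = 18 → 2(2), carry out 1
  col 2: 7(7) + D(13) + 1 (carry in) = 21 → 5(5), carry out 1
  col 3: 0(0) + 0(0) + 1 (carry in) = 1 → 1(1), carry out 0
Reading digits MSB→LSB: 152C
Strip leading zeros: 152C
= 0x152C


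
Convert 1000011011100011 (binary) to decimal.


Positional values:
Bit 0: 1 × 2^0 = 1
Bit 1: 1 × 2^1 = 2
Bit 5: 1 × 2^5 = 32
Bit 6: 1 × 2^6 = 64
Bit 7: 1 × 2^7 = 128
Bit 9: 1 × 2^9 = 512
Bit 10: 1 × 2^10 = 1024
Bit 15: 1 × 2^15 = 32768
Sum = 1 + 2 + 32 + 64 + 128 + 512 + 1024 + 32768
= 34531


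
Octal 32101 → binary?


Each octal digit → 3 binary bits:
  3 = 011
  2 = 010
  1 = 001
  0 = 000
  1 = 001
Concatenate: 011 010 001 000 001
= 011010001000001


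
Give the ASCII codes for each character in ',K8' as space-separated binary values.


String: ',K8'  (3 characters)
Per-character ASCII lookup:
  ',': special character: ',' = 44 → 101100
  'K': uppercase starts at 65: 'K' = 65 + 10 = 75 → 1001011
  '8': digits start at 48: '8' = 48 + 8 = 56 → 111000
= 101100 1001011 111000


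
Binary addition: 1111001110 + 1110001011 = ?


Align and add column by column (LSB to MSB, carry propagating):
  01111001110
+ 01110001011
  -----------
  col 0: 0 + 1 + 0 (carry in) = 1 → bit 1, carry out 0
  col 1: 1 + 1 + 0 (carry in) = 2 → bit 0, carry out 1
  col 2: 1 + 0 + 1 (carry in) = 2 → bit 0, carry out 1
  col 3: 1 + 1 + 1 (carry in) = 3 → bit 1, carry out 1
  col 4: 0 + 0 + 1 (carry in) = 1 → bit 1, carry out 0
  col 5: 0 + 0 + 0 (carry in) = 0 → bit 0, carry out 0
  col 6: 1 + 0 + 0 (carry in) = 1 → bit 1, carry out 0
  col 7: 1 + 1 + 0 (carry in) = 2 → bit 0, carry out 1
  col 8: 1 + 1 + 1 (carry in) = 3 → bit 1, carry out 1
  col 9: 1 + 1 + 1 (carry in) = 3 → bit 1, carry out 1
  col 10: 0 + 0 + 1 (carry in) = 1 → bit 1, carry out 0
Reading bits MSB→LSB: 11101011001
Strip leading zeros: 11101011001
= 11101011001


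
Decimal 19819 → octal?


Divide by 8 repeatedly:
19819 ÷ 8 = 2477 remainder 3
2477 ÷ 8 = 309 remainder 5
309 ÷ 8 = 38 remainder 5
38 ÷ 8 = 4 remainder 6
4 ÷ 8 = 0 remainder 4
Reading remainders bottom-up:
= 0o46553


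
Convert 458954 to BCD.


Each digit → 4-bit binary:
  4 → 0100
  5 → 0101
  8 → 1000
  9 → 1001
  5 → 0101
  4 → 0100
= 0100 0101 1000 1001 0101 0100


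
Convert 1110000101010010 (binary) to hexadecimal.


Group into 4-bit nibbles: 1110000101010010
  1110 = E
  0001 = 1
  0101 = 5
  0010 = 2
= 0xE152


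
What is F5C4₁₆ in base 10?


Positional values:
Position 0: 4 × 16^0 = 4 × 1 = 4
Position 1: C × 16^1 = 12 × 16 = 192
Position 2: 5 × 16^2 = 5 × 256 = 1280
Position 3: F × 16^3 = 15 × 4096 = 61440
Sum = 4 + 192 + 1280 + 61440
= 62916


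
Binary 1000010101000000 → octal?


Group into 3-bit groups: 001000010101000000
  001 = 1
  000 = 0
  010 = 2
  101 = 5
  000 = 0
  000 = 0
= 0o102500


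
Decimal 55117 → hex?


Divide by 16 repeatedly:
55117 ÷ 16 = 3444 remainder 13 (D)
3444 ÷ 16 = 215 remainder 4 (4)
215 ÷ 16 = 13 remainder 7 (7)
13 ÷ 16 = 0 remainder 13 (D)
Reading remainders bottom-up:
= 0xD74D


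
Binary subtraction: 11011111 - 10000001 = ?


Align and subtract column by column (LSB to MSB, borrowing when needed):
  11011111
- 10000001
  --------
  col 0: (1 - 0 borrow-in) - 1 → 1 - 1 = 0, borrow out 0
  col 1: (1 - 0 borrow-in) - 0 → 1 - 0 = 1, borrow out 0
  col 2: (1 - 0 borrow-in) - 0 → 1 - 0 = 1, borrow out 0
  col 3: (1 - 0 borrow-in) - 0 → 1 - 0 = 1, borrow out 0
  col 4: (1 - 0 borrow-in) - 0 → 1 - 0 = 1, borrow out 0
  col 5: (0 - 0 borrow-in) - 0 → 0 - 0 = 0, borrow out 0
  col 6: (1 - 0 borrow-in) - 0 → 1 - 0 = 1, borrow out 0
  col 7: (1 - 0 borrow-in) - 1 → 1 - 1 = 0, borrow out 0
Reading bits MSB→LSB: 01011110
Strip leading zeros: 1011110
= 1011110


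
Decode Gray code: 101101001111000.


Gray code: 101101001111000
MSB stays the same: 1
Each subsequent bit = prev_binary XOR current_gray:
  B[1] = 1 XOR 0 = 1
  B[2] = 1 XOR 1 = 0
  B[3] = 0 XOR 1 = 1
  B[4] = 1 XOR 0 = 1
  B[5] = 1 XOR 1 = 0
  B[6] = 0 XOR 0 = 0
  B[7] = 0 XOR 0 = 0
  B[8] = 0 XOR 1 = 1
  B[9] = 1 XOR 1 = 0
  B[10] = 0 XOR 1 = 1
  B[11] = 1 XOR 1 = 0
  B[12] = 0 XOR 0 = 0
  B[13] = 0 XOR 0 = 0
  B[14] = 0 XOR 0 = 0
= 110110001010000 (27728 decimal)


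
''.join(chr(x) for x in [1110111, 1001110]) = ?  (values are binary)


Codes (binary): 1110111 1001110
Per-code ASCII lookup:
  1110111 = 119  (range 97-122: lowercase, 119 - 97 = 22) → 'w'
  1001110 = 78  (range 65-90: uppercase, 78 - 65 = 13) → 'N'
= 'wN'


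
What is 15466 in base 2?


Divide by 2 repeatedly:
15466 ÷ 2 = 7733 remainder 0
7733 ÷ 2 = 3866 remainder 1
3866 ÷ 2 = 1933 remainder 0
1933 ÷ 2 = 966 remainder 1
966 ÷ 2 = 483 remainder 0
483 ÷ 2 = 241 remainder 1
241 ÷ 2 = 120 remainder 1
120 ÷ 2 = 60 remainder 0
60 ÷ 2 = 30 remainder 0
30 ÷ 2 = 15 remainder 0
15 ÷ 2 = 7 remainder 1
7 ÷ 2 = 3 remainder 1
3 ÷ 2 = 1 remainder 1
1 ÷ 2 = 0 remainder 1
Reading remainders bottom-up:
= 11110001101010


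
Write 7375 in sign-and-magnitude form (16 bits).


Sign bit: 0 (positive)
Magnitude: 7375 = 001110011001111
= 0001110011001111


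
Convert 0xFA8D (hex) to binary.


Each hex digit → 4 binary bits:
  F = 1111
  A = 1010
  8 = 1000
  D = 1101
Concatenate: 1111 1010 1000 1101
= 1111101010001101


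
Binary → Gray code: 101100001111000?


Binary: 101100001111000
Gray code: G = B XOR (B >> 1)
B >> 1 = 010110000111100
101100001111000 XOR 010110000111100:
  1 XOR 0 = 1
  0 XOR 1 = 1
  1 XOR 0 = 1
  1 XOR 1 = 0
  0 XOR 1 = 1
  0 XOR 0 = 0
  0 XOR 0 = 0
  0 XOR 0 = 0
  1 XOR 0 = 1
  1 XOR 1 = 0
  1 XOR 1 = 0
  1 XOR 1 = 0
  0 XOR 1 = 1
  0 XOR 0 = 0
  0 XOR 0 = 0
= 111010001000100


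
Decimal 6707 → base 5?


Divide by 5 repeatedly:
6707 ÷ 5 = 1341 remainder 2
1341 ÷ 5 = 268 remainder 1
268 ÷ 5 = 53 remainder 3
53 ÷ 5 = 10 remainder 3
10 ÷ 5 = 2 remainder 0
2 ÷ 5 = 0 remainder 2
Reading remainders bottom-up:
= 203312


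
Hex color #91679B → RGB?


Hex: #91679B
R = 91₁₆ = 145
G = 67₁₆ = 103
B = 9B₁₆ = 155
= RGB(145, 103, 155)


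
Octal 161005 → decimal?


Positional values:
Position 0: 5 × 8^0 = 5
Position 1: 0 × 8^1 = 0
Position 2: 0 × 8^2 = 0
Position 3: 1 × 8^3 = 512
Position 4: 6 × 8^4 = 24576
Position 5: 1 × 8^5 = 32768
Sum = 5 + 0 + 0 + 512 + 24576 + 32768
= 57861


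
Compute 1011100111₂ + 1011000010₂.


Align and add column by column (LSB to MSB, carry propagating):
  01011100111
+ 01011000010
  -----------
  col 0: 1 + 0 + 0 (carry in) = 1 → bit 1, carry out 0
  col 1: 1 + 1 + 0 (carry in) = 2 → bit 0, carry out 1
  col 2: 1 + 0 + 1 (carry in) = 2 → bit 0, carry out 1
  col 3: 0 + 0 + 1 (carry in) = 1 → bit 1, carry out 0
  col 4: 0 + 0 + 0 (carry in) = 0 → bit 0, carry out 0
  col 5: 1 + 0 + 0 (carry in) = 1 → bit 1, carry out 0
  col 6: 1 + 1 + 0 (carry in) = 2 → bit 0, carry out 1
  col 7: 1 + 1 + 1 (carry in) = 3 → bit 1, carry out 1
  col 8: 0 + 0 + 1 (carry in) = 1 → bit 1, carry out 0
  col 9: 1 + 1 + 0 (carry in) = 2 → bit 0, carry out 1
  col 10: 0 + 0 + 1 (carry in) = 1 → bit 1, carry out 0
Reading bits MSB→LSB: 10110101001
Strip leading zeros: 10110101001
= 10110101001


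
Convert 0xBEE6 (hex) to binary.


Each hex digit → 4 binary bits:
  B = 1011
  E = 1110
  E = 1110
  6 = 0110
Concatenate: 1011 1110 1110 0110
= 1011111011100110


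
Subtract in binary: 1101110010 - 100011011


Align and subtract column by column (LSB to MSB, borrowing when needed):
  1101110010
- 0100011011
  ----------
  col 0: (0 - 0 borrow-in) - 1 → borrow from next column: (0+2) - 1 = 1, borrow out 1
  col 1: (1 - 1 borrow-in) - 1 → borrow from next column: (0+2) - 1 = 1, borrow out 1
  col 2: (0 - 1 borrow-in) - 0 → borrow from next column: (-1+2) - 0 = 1, borrow out 1
  col 3: (0 - 1 borrow-in) - 1 → borrow from next column: (-1+2) - 1 = 0, borrow out 1
  col 4: (1 - 1 borrow-in) - 1 → borrow from next column: (0+2) - 1 = 1, borrow out 1
  col 5: (1 - 1 borrow-in) - 0 → 0 - 0 = 0, borrow out 0
  col 6: (1 - 0 borrow-in) - 0 → 1 - 0 = 1, borrow out 0
  col 7: (0 - 0 borrow-in) - 0 → 0 - 0 = 0, borrow out 0
  col 8: (1 - 0 borrow-in) - 1 → 1 - 1 = 0, borrow out 0
  col 9: (1 - 0 borrow-in) - 0 → 1 - 0 = 1, borrow out 0
Reading bits MSB→LSB: 1001010111
Strip leading zeros: 1001010111
= 1001010111


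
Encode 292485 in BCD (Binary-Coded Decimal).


Each digit → 4-bit binary:
  2 → 0010
  9 → 1001
  2 → 0010
  4 → 0100
  8 → 1000
  5 → 0101
= 0010 1001 0010 0100 1000 0101


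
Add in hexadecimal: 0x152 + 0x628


Align and add column by column (LSB to MSB, each column mod 16 with carry):
  0152
+ 0628
  ----
  col 0: 2(2) + 8(8) + 0 (carry in) = 10 → A(10), carry out 0
  col 1: 5(5) + 2(2) + 0 (carry in) = 7 → 7(7), carry out 0
  col 2: 1(1) + 6(6) + 0 (carry in) = 7 → 7(7), carry out 0
  col 3: 0(0) + 0(0) + 0 (carry in) = 0 → 0(0), carry out 0
Reading digits MSB→LSB: 077A
Strip leading zeros: 77A
= 0x77A


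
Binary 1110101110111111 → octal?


Group into 3-bit groups: 001110101110111111
  001 = 1
  110 = 6
  101 = 5
  110 = 6
  111 = 7
  111 = 7
= 0o165677


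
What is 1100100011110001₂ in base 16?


Group into 4-bit nibbles: 1100100011110001
  1100 = C
  1000 = 8
  1111 = F
  0001 = 1
= 0xC8F1


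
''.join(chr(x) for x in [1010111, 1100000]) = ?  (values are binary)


Codes (binary): 1010111 1100000
Per-code ASCII lookup:
  1010111 = 87  (range 65-90: uppercase, 87 - 65 = 22) → 'W'
  1100000 = 96  (special character) → '`'
= 'W`'


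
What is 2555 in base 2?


Divide by 2 repeatedly:
2555 ÷ 2 = 1277 remainder 1
1277 ÷ 2 = 638 remainder 1
638 ÷ 2 = 319 remainder 0
319 ÷ 2 = 159 remainder 1
159 ÷ 2 = 79 remainder 1
79 ÷ 2 = 39 remainder 1
39 ÷ 2 = 19 remainder 1
19 ÷ 2 = 9 remainder 1
9 ÷ 2 = 4 remainder 1
4 ÷ 2 = 2 remainder 0
2 ÷ 2 = 1 remainder 0
1 ÷ 2 = 0 remainder 1
Reading remainders bottom-up:
= 100111111011


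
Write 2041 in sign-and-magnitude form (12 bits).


Sign bit: 0 (positive)
Magnitude: 2041 = 11111111001
= 011111111001


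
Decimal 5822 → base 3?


Divide by 3 repeatedly:
5822 ÷ 3 = 1940 remainder 2
1940 ÷ 3 = 646 remainder 2
646 ÷ 3 = 215 remainder 1
215 ÷ 3 = 71 remainder 2
71 ÷ 3 = 23 remainder 2
23 ÷ 3 = 7 remainder 2
7 ÷ 3 = 2 remainder 1
2 ÷ 3 = 0 remainder 2
Reading remainders bottom-up:
= 21222122


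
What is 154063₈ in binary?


Each octal digit → 3 binary bits:
  1 = 001
  5 = 101
  4 = 100
  0 = 000
  6 = 110
  3 = 011
Concatenate: 001 101 100 000 110 011
= 001101100000110011


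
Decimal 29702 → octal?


Divide by 8 repeatedly:
29702 ÷ 8 = 3712 remainder 6
3712 ÷ 8 = 464 remainder 0
464 ÷ 8 = 58 remainder 0
58 ÷ 8 = 7 remainder 2
7 ÷ 8 = 0 remainder 7
Reading remainders bottom-up:
= 0o72006


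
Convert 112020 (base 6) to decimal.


Positional values (base 6):
  0 × 6^0 = 0 × 1 = 0
  2 × 6^1 = 2 × 6 = 12
  0 × 6^2 = 0 × 36 = 0
  2 × 6^3 = 2 × 216 = 432
  1 × 6^4 = 1 × 1296 = 1296
  1 × 6^5 = 1 × 7776 = 7776
Sum = 0 + 12 + 0 + 432 + 1296 + 7776
= 9516


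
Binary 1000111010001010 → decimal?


Positional values:
Bit 1: 1 × 2^1 = 2
Bit 3: 1 × 2^3 = 8
Bit 7: 1 × 2^7 = 128
Bit 9: 1 × 2^9 = 512
Bit 10: 1 × 2^10 = 1024
Bit 11: 1 × 2^11 = 2048
Bit 15: 1 × 2^15 = 32768
Sum = 2 + 8 + 128 + 512 + 1024 + 2048 + 32768
= 36490


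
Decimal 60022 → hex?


Divide by 16 repeatedly:
60022 ÷ 16 = 3751 remainder 6 (6)
3751 ÷ 16 = 234 remainder 7 (7)
234 ÷ 16 = 14 remainder 10 (A)
14 ÷ 16 = 0 remainder 14 (E)
Reading remainders bottom-up:
= 0xEA76


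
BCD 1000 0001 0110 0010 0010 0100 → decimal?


Each 4-bit group → digit:
  1000 → 8
  0001 → 1
  0110 → 6
  0010 → 2
  0010 → 2
  0100 → 4
= 816224


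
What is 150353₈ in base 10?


Positional values:
Position 0: 3 × 8^0 = 3
Position 1: 5 × 8^1 = 40
Position 2: 3 × 8^2 = 192
Position 3: 0 × 8^3 = 0
Position 4: 5 × 8^4 = 20480
Position 5: 1 × 8^5 = 32768
Sum = 3 + 40 + 192 + 0 + 20480 + 32768
= 53483


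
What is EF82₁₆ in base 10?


Positional values:
Position 0: 2 × 16^0 = 2 × 1 = 2
Position 1: 8 × 16^1 = 8 × 16 = 128
Position 2: F × 16^2 = 15 × 256 = 3840
Position 3: E × 16^3 = 14 × 4096 = 57344
Sum = 2 + 128 + 3840 + 57344
= 61314


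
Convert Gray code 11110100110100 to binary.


Gray code: 11110100110100
MSB stays the same: 1
Each subsequent bit = prev_binary XOR current_gray:
  B[1] = 1 XOR 1 = 0
  B[2] = 0 XOR 1 = 1
  B[3] = 1 XOR 1 = 0
  B[4] = 0 XOR 0 = 0
  B[5] = 0 XOR 1 = 1
  B[6] = 1 XOR 0 = 1
  B[7] = 1 XOR 0 = 1
  B[8] = 1 XOR 1 = 0
  B[9] = 0 XOR 1 = 1
  B[10] = 1 XOR 0 = 1
  B[11] = 1 XOR 1 = 0
  B[12] = 0 XOR 0 = 0
  B[13] = 0 XOR 0 = 0
= 10100111011000 (10712 decimal)


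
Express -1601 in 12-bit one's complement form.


Original: 011001000001
Invert all bits:
  bit 0: 0 → 1
  bit 1: 1 → 0
  bit 2: 1 → 0
  bit 3: 0 → 1
  bit 4: 0 → 1
  bit 5: 1 → 0
  bit 6: 0 → 1
  bit 7: 0 → 1
  bit 8: 0 → 1
  bit 9: 0 → 1
  bit 10: 0 → 1
  bit 11: 1 → 0
= 100110111110


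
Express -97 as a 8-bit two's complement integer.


Original: 01100001
Step 1 - Invert all bits: 10011110
Step 2 - Add 1: 10011110 + 1
= 10011111 (represents -97)


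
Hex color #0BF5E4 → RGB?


Hex: #0BF5E4
R = 0B₁₆ = 11
G = F5₁₆ = 245
B = E4₁₆ = 228
= RGB(11, 245, 228)


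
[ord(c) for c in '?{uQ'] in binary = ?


String: '?{uQ'  (4 characters)
Per-character ASCII lookup:
  '?': special character: '?' = 63 → 111111
  '{': special character: '{' = 123 → 1111011
  'u': lowercase starts at 97: 'u' = 97 + 20 = 117 → 1110101
  'Q': uppercase starts at 65: 'Q' = 65 + 16 = 81 → 1010001
= 111111 1111011 1110101 1010001


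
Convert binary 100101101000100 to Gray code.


Binary: 100101101000100
Gray code: G = B XOR (B >> 1)
B >> 1 = 010010110100010
100101101000100 XOR 010010110100010:
  1 XOR 0 = 1
  0 XOR 1 = 1
  0 XOR 0 = 0
  1 XOR 0 = 1
  0 XOR 1 = 1
  1 XOR 0 = 1
  1 XOR 1 = 0
  0 XOR 1 = 1
  1 XOR 0 = 1
  0 XOR 1 = 1
  0 XOR 0 = 0
  0 XOR 0 = 0
  1 XOR 0 = 1
  0 XOR 1 = 1
  0 XOR 0 = 0
= 110111011100110


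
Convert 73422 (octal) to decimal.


Positional values:
Position 0: 2 × 8^0 = 2
Position 1: 2 × 8^1 = 16
Position 2: 4 × 8^2 = 256
Position 3: 3 × 8^3 = 1536
Position 4: 7 × 8^4 = 28672
Sum = 2 + 16 + 256 + 1536 + 28672
= 30482


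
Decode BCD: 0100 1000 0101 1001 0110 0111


Each 4-bit group → digit:
  0100 → 4
  1000 → 8
  0101 → 5
  1001 → 9
  0110 → 6
  0111 → 7
= 485967


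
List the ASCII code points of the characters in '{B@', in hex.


String: '{B@'  (3 characters)
Per-character ASCII lookup:
  '{': special character: '{' = 123 → 0x7B
  'B': uppercase starts at 65: 'B' = 65 + 1 = 66 → 0x42
  '@': special character: '@' = 64 → 0x40
= 0x7B 0x42 0x40


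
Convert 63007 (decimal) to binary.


Divide by 2 repeatedly:
63007 ÷ 2 = 31503 remainder 1
31503 ÷ 2 = 15751 remainder 1
15751 ÷ 2 = 7875 remainder 1
7875 ÷ 2 = 3937 remainder 1
3937 ÷ 2 = 1968 remainder 1
1968 ÷ 2 = 984 remainder 0
984 ÷ 2 = 492 remainder 0
492 ÷ 2 = 246 remainder 0
246 ÷ 2 = 123 remainder 0
123 ÷ 2 = 61 remainder 1
61 ÷ 2 = 30 remainder 1
30 ÷ 2 = 15 remainder 0
15 ÷ 2 = 7 remainder 1
7 ÷ 2 = 3 remainder 1
3 ÷ 2 = 1 remainder 1
1 ÷ 2 = 0 remainder 1
Reading remainders bottom-up:
= 1111011000011111


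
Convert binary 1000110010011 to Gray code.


Binary: 1000110010011
Gray code: G = B XOR (B >> 1)
B >> 1 = 0100011001001
1000110010011 XOR 0100011001001:
  1 XOR 0 = 1
  0 XOR 1 = 1
  0 XOR 0 = 0
  0 XOR 0 = 0
  1 XOR 0 = 1
  1 XOR 1 = 0
  0 XOR 1 = 1
  0 XOR 0 = 0
  1 XOR 0 = 1
  0 XOR 1 = 1
  0 XOR 0 = 0
  1 XOR 0 = 1
  1 XOR 1 = 0
= 1100101011010


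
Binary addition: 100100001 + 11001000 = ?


Align and add column by column (LSB to MSB, carry propagating):
  0100100001
+ 0011001000
  ----------
  col 0: 1 + 0 + 0 (carry in) = 1 → bit 1, carry out 0
  col 1: 0 + 0 + 0 (carry in) = 0 → bit 0, carry out 0
  col 2: 0 + 0 + 0 (carry in) = 0 → bit 0, carry out 0
  col 3: 0 + 1 + 0 (carry in) = 1 → bit 1, carry out 0
  col 4: 0 + 0 + 0 (carry in) = 0 → bit 0, carry out 0
  col 5: 1 + 0 + 0 (carry in) = 1 → bit 1, carry out 0
  col 6: 0 + 1 + 0 (carry in) = 1 → bit 1, carry out 0
  col 7: 0 + 1 + 0 (carry in) = 1 → bit 1, carry out 0
  col 8: 1 + 0 + 0 (carry in) = 1 → bit 1, carry out 0
  col 9: 0 + 0 + 0 (carry in) = 0 → bit 0, carry out 0
Reading bits MSB→LSB: 0111101001
Strip leading zeros: 111101001
= 111101001


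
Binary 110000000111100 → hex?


Group into 4-bit nibbles: 0110000000111100
  0110 = 6
  0000 = 0
  0011 = 3
  1100 = C
= 0x603C


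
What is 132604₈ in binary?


Each octal digit → 3 binary bits:
  1 = 001
  3 = 011
  2 = 010
  6 = 110
  0 = 000
  4 = 100
Concatenate: 001 011 010 110 000 100
= 001011010110000100


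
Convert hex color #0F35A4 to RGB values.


Hex: #0F35A4
R = 0F₁₆ = 15
G = 35₁₆ = 53
B = A4₁₆ = 164
= RGB(15, 53, 164)


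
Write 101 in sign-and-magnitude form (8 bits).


Sign bit: 0 (positive)
Magnitude: 101 = 1100101
= 01100101


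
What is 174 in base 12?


Divide by 12 repeatedly:
174 ÷ 12 = 14 remainder 6
14 ÷ 12 = 1 remainder 2
1 ÷ 12 = 0 remainder 1
Reading remainders bottom-up:
= 126


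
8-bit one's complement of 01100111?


Original: 01100111
Invert all bits:
  bit 0: 0 → 1
  bit 1: 1 → 0
  bit 2: 1 → 0
  bit 3: 0 → 1
  bit 4: 0 → 1
  bit 5: 1 → 0
  bit 6: 1 → 0
  bit 7: 1 → 0
= 10011000


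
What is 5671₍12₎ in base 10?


Positional values (base 12):
  1 × 12^0 = 1 × 1 = 1
  7 × 12^1 = 7 × 12 = 84
  6 × 12^2 = 6 × 144 = 864
  5 × 12^3 = 5 × 1728 = 8640
Sum = 1 + 84 + 864 + 8640
= 9589


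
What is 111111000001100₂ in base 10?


Positional values:
Bit 2: 1 × 2^2 = 4
Bit 3: 1 × 2^3 = 8
Bit 9: 1 × 2^9 = 512
Bit 10: 1 × 2^10 = 1024
Bit 11: 1 × 2^11 = 2048
Bit 12: 1 × 2^12 = 4096
Bit 13: 1 × 2^13 = 8192
Bit 14: 1 × 2^14 = 16384
Sum = 4 + 8 + 512 + 1024 + 2048 + 4096 + 8192 + 16384
= 32268


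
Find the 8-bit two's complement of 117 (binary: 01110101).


Original: 01110101
Step 1 - Invert all bits: 10001010
Step 2 - Add 1: 10001010 + 1
= 10001011 (represents -117)


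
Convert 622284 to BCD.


Each digit → 4-bit binary:
  6 → 0110
  2 → 0010
  2 → 0010
  2 → 0010
  8 → 1000
  4 → 0100
= 0110 0010 0010 0010 1000 0100


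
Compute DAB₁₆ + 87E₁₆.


Align and add column by column (LSB to MSB, each column mod 16 with carry):
  0DAB
+ 087E
  ----
  col 0: B(11) + E(14) + 0 (carry in) = 25 → 9(9), carry out 1
  col 1: A(10) + 7(7) + 1 (carry in) = 18 → 2(2), carry out 1
  col 2: D(13) + 8(8) + 1 (carry in) = 22 → 6(6), carry out 1
  col 3: 0(0) + 0(0) + 1 (carry in) = 1 → 1(1), carry out 0
Reading digits MSB→LSB: 1629
Strip leading zeros: 1629
= 0x1629


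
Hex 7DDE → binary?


Each hex digit → 4 binary bits:
  7 = 0111
  D = 1101
  D = 1101
  E = 1110
Concatenate: 0111 1101 1101 1110
= 0111110111011110


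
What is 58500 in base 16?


Divide by 16 repeatedly:
58500 ÷ 16 = 3656 remainder 4 (4)
3656 ÷ 16 = 228 remainder 8 (8)
228 ÷ 16 = 14 remainder 4 (4)
14 ÷ 16 = 0 remainder 14 (E)
Reading remainders bottom-up:
= 0xE484


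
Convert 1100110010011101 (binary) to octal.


Group into 3-bit groups: 001100110010011101
  001 = 1
  100 = 4
  110 = 6
  010 = 2
  011 = 3
  101 = 5
= 0o146235


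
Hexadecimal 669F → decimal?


Positional values:
Position 0: F × 16^0 = 15 × 1 = 15
Position 1: 9 × 16^1 = 9 × 16 = 144
Position 2: 6 × 16^2 = 6 × 256 = 1536
Position 3: 6 × 16^3 = 6 × 4096 = 24576
Sum = 15 + 144 + 1536 + 24576
= 26271


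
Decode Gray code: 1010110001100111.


Gray code: 1010110001100111
MSB stays the same: 1
Each subsequent bit = prev_binary XOR current_gray:
  B[1] = 1 XOR 0 = 1
  B[2] = 1 XOR 1 = 0
  B[3] = 0 XOR 0 = 0
  B[4] = 0 XOR 1 = 1
  B[5] = 1 XOR 1 = 0
  B[6] = 0 XOR 0 = 0
  B[7] = 0 XOR 0 = 0
  B[8] = 0 XOR 0 = 0
  B[9] = 0 XOR 1 = 1
  B[10] = 1 XOR 1 = 0
  B[11] = 0 XOR 0 = 0
  B[12] = 0 XOR 0 = 0
  B[13] = 0 XOR 1 = 1
  B[14] = 1 XOR 1 = 0
  B[15] = 0 XOR 1 = 1
= 1100100001000101 (51269 decimal)


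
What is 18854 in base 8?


Divide by 8 repeatedly:
18854 ÷ 8 = 2356 remainder 6
2356 ÷ 8 = 294 remainder 4
294 ÷ 8 = 36 remainder 6
36 ÷ 8 = 4 remainder 4
4 ÷ 8 = 0 remainder 4
Reading remainders bottom-up:
= 0o44646


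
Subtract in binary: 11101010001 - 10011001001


Align and subtract column by column (LSB to MSB, borrowing when needed):
  11101010001
- 10011001001
  -----------
  col 0: (1 - 0 borrow-in) - 1 → 1 - 1 = 0, borrow out 0
  col 1: (0 - 0 borrow-in) - 0 → 0 - 0 = 0, borrow out 0
  col 2: (0 - 0 borrow-in) - 0 → 0 - 0 = 0, borrow out 0
  col 3: (0 - 0 borrow-in) - 1 → borrow from next column: (0+2) - 1 = 1, borrow out 1
  col 4: (1 - 1 borrow-in) - 0 → 0 - 0 = 0, borrow out 0
  col 5: (0 - 0 borrow-in) - 0 → 0 - 0 = 0, borrow out 0
  col 6: (1 - 0 borrow-in) - 1 → 1 - 1 = 0, borrow out 0
  col 7: (0 - 0 borrow-in) - 1 → borrow from next column: (0+2) - 1 = 1, borrow out 1
  col 8: (1 - 1 borrow-in) - 0 → 0 - 0 = 0, borrow out 0
  col 9: (1 - 0 borrow-in) - 0 → 1 - 0 = 1, borrow out 0
  col 10: (1 - 0 borrow-in) - 1 → 1 - 1 = 0, borrow out 0
Reading bits MSB→LSB: 01010001000
Strip leading zeros: 1010001000
= 1010001000


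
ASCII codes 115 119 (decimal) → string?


Codes (decimal): 115 119
Per-code ASCII lookup:
  115  (range 97-122: lowercase, 115 - 97 = 18) → 's'
  119  (range 97-122: lowercase, 119 - 97 = 22) → 'w'
= 'sw'


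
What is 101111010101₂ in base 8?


Group into 3-bit groups: 101111010101
  101 = 5
  111 = 7
  010 = 2
  101 = 5
= 0o5725


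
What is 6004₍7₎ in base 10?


Positional values (base 7):
  4 × 7^0 = 4 × 1 = 4
  0 × 7^1 = 0 × 7 = 0
  0 × 7^2 = 0 × 49 = 0
  6 × 7^3 = 6 × 343 = 2058
Sum = 4 + 0 + 0 + 2058
= 2062


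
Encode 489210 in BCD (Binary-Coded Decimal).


Each digit → 4-bit binary:
  4 → 0100
  8 → 1000
  9 → 1001
  2 → 0010
  1 → 0001
  0 → 0000
= 0100 1000 1001 0010 0001 0000


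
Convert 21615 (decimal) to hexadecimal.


Divide by 16 repeatedly:
21615 ÷ 16 = 1350 remainder 15 (F)
1350 ÷ 16 = 84 remainder 6 (6)
84 ÷ 16 = 5 remainder 4 (4)
5 ÷ 16 = 0 remainder 5 (5)
Reading remainders bottom-up:
= 0x546F


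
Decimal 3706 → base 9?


Divide by 9 repeatedly:
3706 ÷ 9 = 411 remainder 7
411 ÷ 9 = 45 remainder 6
45 ÷ 9 = 5 remainder 0
5 ÷ 9 = 0 remainder 5
Reading remainders bottom-up:
= 5067


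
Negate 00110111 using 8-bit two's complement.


Original: 00110111
Step 1 - Invert all bits: 11001000
Step 2 - Add 1: 11001000 + 1
= 11001001 (represents -55)


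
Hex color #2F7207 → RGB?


Hex: #2F7207
R = 2F₁₆ = 47
G = 72₁₆ = 114
B = 07₁₆ = 7
= RGB(47, 114, 7)


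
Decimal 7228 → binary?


Divide by 2 repeatedly:
7228 ÷ 2 = 3614 remainder 0
3614 ÷ 2 = 1807 remainder 0
1807 ÷ 2 = 903 remainder 1
903 ÷ 2 = 451 remainder 1
451 ÷ 2 = 225 remainder 1
225 ÷ 2 = 112 remainder 1
112 ÷ 2 = 56 remainder 0
56 ÷ 2 = 28 remainder 0
28 ÷ 2 = 14 remainder 0
14 ÷ 2 = 7 remainder 0
7 ÷ 2 = 3 remainder 1
3 ÷ 2 = 1 remainder 1
1 ÷ 2 = 0 remainder 1
Reading remainders bottom-up:
= 1110000111100
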